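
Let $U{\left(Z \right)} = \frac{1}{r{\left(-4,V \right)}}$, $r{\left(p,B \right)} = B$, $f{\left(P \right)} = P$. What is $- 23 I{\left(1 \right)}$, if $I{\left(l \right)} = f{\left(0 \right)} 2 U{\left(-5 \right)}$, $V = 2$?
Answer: $0$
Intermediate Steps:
$U{\left(Z \right)} = \frac{1}{2}$
$I{\left(l \right)} = 0$ ($I{\left(l \right)} = 0 \cdot 2 \cdot \frac{1}{2} = 0 \cdot \frac{1}{2} = 0$)
$- 23 I{\left(1 \right)} = \left(-23\right) 0 = 0$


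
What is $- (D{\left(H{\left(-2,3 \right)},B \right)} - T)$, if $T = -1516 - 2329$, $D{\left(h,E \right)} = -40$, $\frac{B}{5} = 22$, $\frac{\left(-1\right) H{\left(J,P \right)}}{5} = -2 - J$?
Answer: $-3805$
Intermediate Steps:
$H{\left(J,P \right)} = 10 + 5 J$ ($H{\left(J,P \right)} = - 5 \left(-2 - J\right) = 10 + 5 J$)
$B = 110$ ($B = 5 \cdot 22 = 110$)
$T = -3845$
$- (D{\left(H{\left(-2,3 \right)},B \right)} - T) = - (-40 - -3845) = - (-40 + 3845) = \left(-1\right) 3805 = -3805$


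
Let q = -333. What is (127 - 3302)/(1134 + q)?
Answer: -3175/801 ≈ -3.9638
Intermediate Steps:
(127 - 3302)/(1134 + q) = (127 - 3302)/(1134 - 333) = -3175/801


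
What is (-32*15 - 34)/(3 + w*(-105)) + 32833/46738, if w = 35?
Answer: 36146527/42905484 ≈ 0.84247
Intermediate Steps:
(-32*15 - 34)/(3 + w*(-105)) + 32833/46738 = (-32*15 - 34)/(3 + 35*(-105)) + 32833/46738 = (-480 - 34)/(3 - 3675) + 32833*(1/46738) = -514/(-3672) + 32833/46738 = -514*(-1/3672) + 32833/46738 = 257/1836 + 32833/46738 = 36146527/42905484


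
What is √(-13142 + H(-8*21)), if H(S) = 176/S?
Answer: 2*I*√1449021/21 ≈ 114.64*I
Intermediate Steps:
√(-13142 + H(-8*21)) = √(-13142 + 176/((-8*21))) = √(-13142 + 176/(-168)) = √(-13142 + 176*(-1/168)) = √(-13142 - 22/21) = √(-276004/21) = 2*I*√1449021/21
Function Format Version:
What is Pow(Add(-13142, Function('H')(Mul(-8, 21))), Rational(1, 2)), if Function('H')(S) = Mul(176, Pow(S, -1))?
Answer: Mul(Rational(2, 21), I, Pow(1449021, Rational(1, 2))) ≈ Mul(114.64, I)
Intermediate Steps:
Pow(Add(-13142, Function('H')(Mul(-8, 21))), Rational(1, 2)) = Pow(Add(-13142, Mul(176, Pow(Mul(-8, 21), -1))), Rational(1, 2)) = Pow(Add(-13142, Mul(176, Pow(-168, -1))), Rational(1, 2)) = Pow(Add(-13142, Mul(176, Rational(-1, 168))), Rational(1, 2)) = Pow(Add(-13142, Rational(-22, 21)), Rational(1, 2)) = Pow(Rational(-276004, 21), Rational(1, 2)) = Mul(Rational(2, 21), I, Pow(1449021, Rational(1, 2)))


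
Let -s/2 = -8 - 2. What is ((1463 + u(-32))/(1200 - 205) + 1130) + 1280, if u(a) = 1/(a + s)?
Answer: 5758591/2388 ≈ 2411.5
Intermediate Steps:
s = 20 (s = -2*(-8 - 2) = -2*(-10) = 20)
u(a) = 1/(20 + a) (u(a) = 1/(a + 20) = 1/(20 + a))
((1463 + u(-32))/(1200 - 205) + 1130) + 1280 = ((1463 + 1/(20 - 32))/(1200 - 205) + 1130) + 1280 = ((1463 + 1/(-12))/995 + 1130) + 1280 = ((1463 - 1/12)*(1/995) + 1130) + 1280 = ((17555/12)*(1/995) + 1130) + 1280 = (3511/2388 + 1130) + 1280 = 2701951/2388 + 1280 = 5758591/2388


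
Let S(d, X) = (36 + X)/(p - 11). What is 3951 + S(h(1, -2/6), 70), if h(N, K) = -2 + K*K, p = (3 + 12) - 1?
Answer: 11959/3 ≈ 3986.3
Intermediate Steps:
p = 14 (p = 15 - 1 = 14)
h(N, K) = -2 + K**2
S(d, X) = 12 + X/3 (S(d, X) = (36 + X)/(14 - 11) = (36 + X)/3 = (36 + X)*(1/3) = 12 + X/3)
3951 + S(h(1, -2/6), 70) = 3951 + (12 + (1/3)*70) = 3951 + (12 + 70/3) = 3951 + 106/3 = 11959/3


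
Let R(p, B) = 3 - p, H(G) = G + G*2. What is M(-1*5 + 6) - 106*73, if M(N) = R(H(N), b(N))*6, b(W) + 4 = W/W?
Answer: -7738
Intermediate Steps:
H(G) = 3*G (H(G) = G + 2*G = 3*G)
b(W) = -3 (b(W) = -4 + W/W = -4 + 1 = -3)
M(N) = 18 - 18*N (M(N) = (3 - 3*N)*6 = 18 - 18*N)
M(-1*5 + 6) - 106*73 = (18 - 18*(-1*5 + 6)) - 106*73 = (18 - 18*(-5 + 6)) - 7738 = (18 - 18*1) - 7738 = (18 - 18) - 7738 = 0 - 7738 = -7738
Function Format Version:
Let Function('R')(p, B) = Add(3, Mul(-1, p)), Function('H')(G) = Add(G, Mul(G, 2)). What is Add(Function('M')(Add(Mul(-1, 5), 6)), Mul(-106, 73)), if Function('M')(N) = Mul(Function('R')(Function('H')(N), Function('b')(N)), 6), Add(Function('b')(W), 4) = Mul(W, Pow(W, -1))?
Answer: -7738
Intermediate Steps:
Function('H')(G) = Mul(3, G) (Function('H')(G) = Add(G, Mul(2, G)) = Mul(3, G))
Function('b')(W) = -3 (Function('b')(W) = Add(-4, Mul(W, Pow(W, -1))) = Add(-4, 1) = -3)
Function('M')(N) = Add(18, Mul(-18, N)) (Function('M')(N) = Mul(Add(3, Mul(-1, Mul(3, N))), 6) = Mul(Add(3, Mul(-3, N)), 6) = Add(18, Mul(-18, N)))
Add(Function('M')(Add(Mul(-1, 5), 6)), Mul(-106, 73)) = Add(Add(18, Mul(-18, Add(Mul(-1, 5), 6))), Mul(-106, 73)) = Add(Add(18, Mul(-18, Add(-5, 6))), -7738) = Add(Add(18, Mul(-18, 1)), -7738) = Add(Add(18, -18), -7738) = Add(0, -7738) = -7738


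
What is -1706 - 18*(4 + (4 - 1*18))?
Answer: -1526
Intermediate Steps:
-1706 - 18*(4 + (4 - 1*18)) = -1706 - 18*(4 + (4 - 18)) = -1706 - 18*(4 - 14) = -1706 - 18*(-10) = -1706 - 1*(-180) = -1706 + 180 = -1526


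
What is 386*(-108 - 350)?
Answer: -176788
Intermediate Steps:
386*(-108 - 350) = 386*(-458) = -176788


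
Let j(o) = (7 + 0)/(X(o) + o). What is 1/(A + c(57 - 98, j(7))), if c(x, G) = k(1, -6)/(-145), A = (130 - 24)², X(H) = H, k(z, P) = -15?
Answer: 29/325847 ≈ 8.8999e-5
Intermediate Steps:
A = 11236 (A = 106² = 11236)
j(o) = 7/(2*o) (j(o) = (7 + 0)/(o + o) = 7/((2*o)) = 7*(1/(2*o)) = 7/(2*o))
c(x, G) = 3/29 (c(x, G) = -15/(-145) = -15*(-1/145) = 3/29)
1/(A + c(57 - 98, j(7))) = 1/(11236 + 3/29) = 1/(325847/29) = 29/325847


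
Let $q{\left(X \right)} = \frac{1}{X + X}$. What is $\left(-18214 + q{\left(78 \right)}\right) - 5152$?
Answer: $- \frac{3645095}{156} \approx -23366.0$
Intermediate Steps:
$q{\left(X \right)} = \frac{1}{2 X}$
$\left(-18214 + q{\left(78 \right)}\right) - 5152 = \left(-18214 + \frac{1}{2 \cdot 78}\right) - 5152 = \left(-18214 + \frac{1}{2} \cdot \frac{1}{78}\right) - 5152 = \left(-18214 + \frac{1}{156}\right) - 5152 = - \frac{2841383}{156} - 5152 = - \frac{3645095}{156}$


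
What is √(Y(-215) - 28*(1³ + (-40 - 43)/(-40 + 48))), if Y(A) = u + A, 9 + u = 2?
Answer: 9*√2/2 ≈ 6.3640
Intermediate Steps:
u = -7 (u = -9 + 2 = -7)
Y(A) = -7 + A
√(Y(-215) - 28*(1³ + (-40 - 43)/(-40 + 48))) = √((-7 - 215) - 28*(1³ + (-40 - 43)/(-40 + 48))) = √(-222 - 28*(1 - 83/8)) = √(-222 - 28*(-75/8)) = √(-222 + 525/2) = √(81/2) = 9*√2/2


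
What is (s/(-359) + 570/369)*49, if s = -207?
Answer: 4589879/44157 ≈ 103.94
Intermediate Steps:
(s/(-359) + 570/369)*49 = (-207/(-359) + 570/369)*49 = (-207*(-1/359) + 570*(1/369))*49 = (207/359 + 190/123)*49 = (93671/44157)*49 = 4589879/44157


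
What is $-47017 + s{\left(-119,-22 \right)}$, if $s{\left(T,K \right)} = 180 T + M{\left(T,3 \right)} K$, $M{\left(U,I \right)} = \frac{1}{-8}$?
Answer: $- \frac{273737}{4} \approx -68434.0$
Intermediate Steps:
$M{\left(U,I \right)} = - \frac{1}{8}$
$s{\left(T,K \right)} = 180 T - \frac{K}{8}$
$-47017 + s{\left(-119,-22 \right)} = -47017 + \left(180 \left(-119\right) - - \frac{11}{4}\right) = -47017 + \left(-21420 + \frac{11}{4}\right) = -47017 - \frac{85669}{4} = - \frac{273737}{4}$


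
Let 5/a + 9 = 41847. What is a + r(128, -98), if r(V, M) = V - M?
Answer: 9455393/41838 ≈ 226.00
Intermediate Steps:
a = 5/41838 (a = 5/(-9 + 41847) = 5/41838 ≈ 0.00011951)
a + r(128, -98) = 5/41838 + (128 - 1*(-98)) = 5/41838 + (128 + 98) = 5/41838 + 226 = 9455393/41838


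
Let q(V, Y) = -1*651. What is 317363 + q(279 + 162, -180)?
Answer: 316712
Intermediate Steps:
q(V, Y) = -651
317363 + q(279 + 162, -180) = 317363 - 651 = 316712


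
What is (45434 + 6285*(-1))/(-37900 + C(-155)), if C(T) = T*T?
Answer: -39149/13875 ≈ -2.8215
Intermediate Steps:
C(T) = T²
(45434 + 6285*(-1))/(-37900 + C(-155)) = (45434 + 6285*(-1))/(-37900 + (-155)²) = (45434 - 6285)/(-37900 + 24025) = 39149/(-13875) = 39149*(-1/13875) = -39149/13875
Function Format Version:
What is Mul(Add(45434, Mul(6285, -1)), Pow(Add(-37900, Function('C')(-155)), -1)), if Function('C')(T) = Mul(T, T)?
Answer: Rational(-39149, 13875) ≈ -2.8215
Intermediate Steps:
Function('C')(T) = Pow(T, 2)
Mul(Add(45434, Mul(6285, -1)), Pow(Add(-37900, Function('C')(-155)), -1)) = Mul(Add(45434, Mul(6285, -1)), Pow(Add(-37900, Pow(-155, 2)), -1)) = Mul(Add(45434, -6285), Pow(Add(-37900, 24025), -1)) = Mul(39149, Pow(-13875, -1)) = Mul(39149, Rational(-1, 13875)) = Rational(-39149, 13875)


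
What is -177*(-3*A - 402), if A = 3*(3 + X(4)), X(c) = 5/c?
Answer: 311697/4 ≈ 77924.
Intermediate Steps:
A = 51/4 (A = 3*(3 + 5/4) = 3*(17/4) = 51/4 ≈ 12.750)
-177*(-3*A - 402) = -177*(-3*51/4 - 402) = -177*(-153/4 - 402) = -177*(-1761/4) = 311697/4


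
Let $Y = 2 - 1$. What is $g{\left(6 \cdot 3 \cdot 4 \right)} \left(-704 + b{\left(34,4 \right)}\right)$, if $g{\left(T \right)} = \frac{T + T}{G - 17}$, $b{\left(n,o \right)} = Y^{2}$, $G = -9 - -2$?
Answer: $4218$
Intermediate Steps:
$Y = 1$ ($Y = 2 - 1 = 1$)
$G = -7$ ($G = -9 + 2 = -7$)
$b{\left(n,o \right)} = 1$ ($b{\left(n,o \right)} = 1^{2} = 1$)
$g{\left(T \right)} = - \frac{T}{12}$ ($g{\left(T \right)} = \frac{T + T}{-7 - 17} = \frac{2 T}{-24} = 2 T \left(- \frac{1}{24}\right) = - \frac{T}{12}$)
$g{\left(6 \cdot 3 \cdot 4 \right)} \left(-704 + b{\left(34,4 \right)}\right) = - \frac{6 \cdot 3 \cdot 4}{12} \left(-704 + 1\right) = - \frac{18 \cdot 4}{12} \left(-703\right) = \left(- \frac{1}{12}\right) 72 \left(-703\right) = \left(-6\right) \left(-703\right) = 4218$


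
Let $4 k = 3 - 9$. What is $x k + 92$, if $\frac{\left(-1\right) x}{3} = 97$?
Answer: $\frac{1057}{2} \approx 528.5$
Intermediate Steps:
$x = -291$ ($x = \left(-3\right) 97 = -291$)
$k = - \frac{3}{2}$ ($k = \frac{3 - 9}{4} = \frac{1}{4} \left(-6\right) = - \frac{3}{2} \approx -1.5$)
$x k + 92 = \left(-291\right) \left(- \frac{3}{2}\right) + 92 = \frac{873}{2} + 92 = \frac{1057}{2}$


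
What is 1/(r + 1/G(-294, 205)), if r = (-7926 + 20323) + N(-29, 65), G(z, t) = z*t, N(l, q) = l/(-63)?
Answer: 180810/2241584797 ≈ 8.0662e-5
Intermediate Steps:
N(l, q) = -l/63 (N(l, q) = l*(-1/63) = -l/63)
G(z, t) = t*z
r = 781040/63 (r = (-7926 + 20323) - 1/63*(-29) = 12397 + 29/63 = 781040/63 ≈ 12397.)
1/(r + 1/G(-294, 205)) = 1/(781040/63 + 1/(205*(-294))) = 1/(781040/63 + 1/(-60270)) = 1/(781040/63 - 1/60270) = 1/(2241584797/180810) = 180810/2241584797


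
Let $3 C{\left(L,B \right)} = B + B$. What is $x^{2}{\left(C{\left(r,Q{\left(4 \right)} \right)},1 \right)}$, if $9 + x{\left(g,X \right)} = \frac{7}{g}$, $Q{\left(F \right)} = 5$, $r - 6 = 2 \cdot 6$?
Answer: $\frac{4761}{100} \approx 47.61$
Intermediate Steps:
$r = 18$ ($r = 6 + 2 \cdot 6 = 6 + 12 = 18$)
$C{\left(L,B \right)} = \frac{2 B}{3}$ ($C{\left(L,B \right)} = \frac{B + B}{3} = \frac{2 B}{3}$)
$x{\left(g,X \right)} = -9 + \frac{7}{g}$
$x^{2}{\left(C{\left(r,Q{\left(4 \right)} \right)},1 \right)} = \left(-9 + \frac{7}{\frac{2}{3} \cdot 5}\right)^{2} = \left(-9 + \frac{7}{\frac{10}{3}}\right)^{2} = \left(-9 + 7 \cdot \frac{3}{10}\right)^{2} = \left(-9 + \frac{21}{10}\right)^{2} = \left(- \frac{69}{10}\right)^{2} = \frac{4761}{100}$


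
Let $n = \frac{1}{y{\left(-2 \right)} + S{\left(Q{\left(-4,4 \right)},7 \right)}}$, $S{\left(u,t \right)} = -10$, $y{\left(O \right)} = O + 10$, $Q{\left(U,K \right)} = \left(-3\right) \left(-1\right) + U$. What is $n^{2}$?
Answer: $\frac{1}{4} \approx 0.25$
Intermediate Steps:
$Q{\left(U,K \right)} = 3 + U$
$y{\left(O \right)} = 10 + O$
$n = - \frac{1}{2}$ ($n = \frac{1}{\left(10 - 2\right) - 10} = \frac{1}{8 - 10} = \frac{1}{-2} = - \frac{1}{2} \approx -0.5$)
$n^{2} = \left(- \frac{1}{2}\right)^{2} = \frac{1}{4}$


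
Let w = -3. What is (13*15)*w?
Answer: -585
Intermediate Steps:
(13*15)*w = (13*15)*(-3) = 195*(-3) = -585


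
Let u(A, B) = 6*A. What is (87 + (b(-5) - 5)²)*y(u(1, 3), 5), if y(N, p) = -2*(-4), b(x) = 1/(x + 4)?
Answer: 984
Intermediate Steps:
b(x) = 1/(4 + x)
y(N, p) = 8
(87 + (b(-5) - 5)²)*y(u(1, 3), 5) = (87 + (1/(4 - 5) - 5)²)*8 = (87 + (1/(-1) - 5)²)*8 = (87 + (-1 - 5)²)*8 = (87 + (-6)²)*8 = (87 + 36)*8 = 123*8 = 984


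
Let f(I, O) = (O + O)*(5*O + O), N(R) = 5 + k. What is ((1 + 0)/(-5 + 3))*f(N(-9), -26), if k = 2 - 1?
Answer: -4056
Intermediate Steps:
k = 1
N(R) = 6 (N(R) = 5 + 1 = 6)
f(I, O) = 12*O**2 (f(I, O) = (2*O)*(6*O) = 12*O**2)
((1 + 0)/(-5 + 3))*f(N(-9), -26) = ((1 + 0)/(-5 + 3))*(12*(-26)**2) = (1/(-2))*(12*676) = (1*(-1/2))*8112 = -1/2*8112 = -4056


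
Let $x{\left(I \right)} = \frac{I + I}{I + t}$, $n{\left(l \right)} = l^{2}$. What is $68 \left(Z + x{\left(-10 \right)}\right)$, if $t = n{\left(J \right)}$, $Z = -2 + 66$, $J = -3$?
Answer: $5712$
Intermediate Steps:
$Z = 64$
$t = 9$ ($t = \left(-3\right)^{2} = 9$)
$x{\left(I \right)} = \frac{2 I}{9 + I}$ ($x{\left(I \right)} = \frac{I + I}{I + 9} = \frac{2 I}{9 + I}$)
$68 \left(Z + x{\left(-10 \right)}\right) = 68 \left(64 + 2 \left(-10\right) \frac{1}{9 - 10}\right) = 68 \left(64 + 2 \left(-10\right) \frac{1}{-1}\right) = 68 \left(64 + 2 \left(-10\right) \left(-1\right)\right) = 68 \left(64 + 20\right) = 68 \cdot 84 = 5712$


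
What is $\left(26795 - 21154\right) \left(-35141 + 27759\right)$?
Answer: $-41641862$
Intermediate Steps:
$\left(26795 - 21154\right) \left(-35141 + 27759\right) = 5641 \left(-7382\right) = -41641862$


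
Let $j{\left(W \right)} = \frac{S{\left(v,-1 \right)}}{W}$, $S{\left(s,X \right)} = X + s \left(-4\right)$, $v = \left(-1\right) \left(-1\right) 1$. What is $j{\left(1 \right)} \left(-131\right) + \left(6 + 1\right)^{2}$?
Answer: $704$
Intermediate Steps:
$v = 1$ ($v = 1 \cdot 1 = 1$)
$S{\left(s,X \right)} = X - 4 s$
$j{\left(W \right)} = - \frac{5}{W}$ ($j{\left(W \right)} = \frac{-1 - 4}{W} = - \frac{5}{W}$)
$j{\left(1 \right)} \left(-131\right) + \left(6 + 1\right)^{2} = - \frac{5}{1} \left(-131\right) + \left(6 + 1\right)^{2} = \left(-5\right) 1 \left(-131\right) + 7^{2} = \left(-5\right) \left(-131\right) + 49 = 655 + 49 = 704$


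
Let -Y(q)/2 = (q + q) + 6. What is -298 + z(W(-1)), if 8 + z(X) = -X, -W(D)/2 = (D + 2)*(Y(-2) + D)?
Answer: -316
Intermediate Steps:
Y(q) = -12 - 4*q (Y(q) = -2*((q + q) + 6) = -2*(2*q + 6) = -2*(6 + 2*q) = -12 - 4*q)
W(D) = -2*(-4 + D)*(2 + D) (W(D) = -2*(D + 2)*((-12 - 4*(-2)) + D) = -2*(2 + D)*((-12 + 8) + D) = -2*(2 + D)*(-4 + D) = -2*(-4 + D)*(2 + D))
z(X) = -8 - X
-298 + z(W(-1)) = -298 + (-8 - (16 - 2*(-1)² + 4*(-1))) = -298 + (-8 - (16 - 2*1 - 4)) = -298 + (-8 - (16 - 2 - 4)) = -298 + (-8 - 1*10) = -298 + (-8 - 10) = -298 - 18 = -316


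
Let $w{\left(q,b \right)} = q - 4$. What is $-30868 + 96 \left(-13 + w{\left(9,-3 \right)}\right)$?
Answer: $-31636$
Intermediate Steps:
$w{\left(q,b \right)} = -4 + q$ ($w{\left(q,b \right)} = q - 4 = -4 + q$)
$-30868 + 96 \left(-13 + w{\left(9,-3 \right)}\right) = -30868 + 96 \left(-13 + \left(-4 + 9\right)\right) = -30868 + 96 \left(-13 + 5\right) = -30868 + 96 \left(-8\right) = -30868 - 768 = -31636$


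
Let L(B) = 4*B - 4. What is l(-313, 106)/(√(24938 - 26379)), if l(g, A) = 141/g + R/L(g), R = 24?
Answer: 23076*I*√1441/70812181 ≈ 0.01237*I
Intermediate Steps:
L(B) = -4 + 4*B
l(g, A) = 24/(-4 + 4*g) + 141/g (l(g, A) = 141/g + 24/(-4 + 4*g) = 24/(-4 + 4*g) + 141/g)
l(-313, 106)/(√(24938 - 26379)) = (3*(-47 + 49*(-313))/(-313*(-1 - 313)))/(√(24938 - 26379)) = (3*(-1/313)*(-47 - 15337)/(-314))/(√(-1441)) = (3*(-1/313)*(-1/314)*(-15384))/((I*√1441)) = -(-23076)*I*√1441/70812181 = 23076*I*√1441/70812181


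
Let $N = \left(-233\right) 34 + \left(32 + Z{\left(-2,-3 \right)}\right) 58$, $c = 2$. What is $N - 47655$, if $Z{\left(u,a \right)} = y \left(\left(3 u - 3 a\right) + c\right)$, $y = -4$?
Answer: $-54881$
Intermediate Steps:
$Z{\left(u,a \right)} = -8 - 12 u + 12 a$ ($Z{\left(u,a \right)} = - 4 \left(\left(3 u - 3 a\right) + 2\right) = - 4 \left(\left(- 3 a + 3 u\right) + 2\right) = - 4 \left(2 - 3 a + 3 u\right) = -8 - 12 u + 12 a$)
$N = -7226$ ($N = \left(-233\right) 34 + \left(32 - 20\right) 58 = -7922 + \left(32 - 20\right) 58 = -7922 + 12 \cdot 58 = -7922 + 696 = -7226$)
$N - 47655 = -7226 - 47655 = -54881$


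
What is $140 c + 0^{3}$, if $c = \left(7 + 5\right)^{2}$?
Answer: $20160$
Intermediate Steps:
$c = 144$ ($c = 12^{2} = 144$)
$140 c + 0^{3} = 140 \cdot 144 + 0^{3} = 20160 + 0 = 20160$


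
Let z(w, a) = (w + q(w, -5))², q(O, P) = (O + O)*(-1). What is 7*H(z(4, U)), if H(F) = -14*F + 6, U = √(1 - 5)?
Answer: -1526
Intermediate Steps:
U = 2*I (U = √(-4) = 2*I ≈ 2.0*I)
q(O, P) = -2*O (q(O, P) = (2*O)*(-1) = -2*O)
z(w, a) = w² (z(w, a) = (w - 2*w)² = (-w)² = w²)
H(F) = 6 - 14*F
7*H(z(4, U)) = 7*(6 - 14*4²) = 7*(6 - 14*16) = 7*(6 - 224) = 7*(-218) = -1526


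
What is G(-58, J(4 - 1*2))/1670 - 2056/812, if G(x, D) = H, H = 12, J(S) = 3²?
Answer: -427972/169505 ≈ -2.5248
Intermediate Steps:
J(S) = 9
G(x, D) = 12
G(-58, J(4 - 1*2))/1670 - 2056/812 = 12/1670 - 2056/812 = 12*(1/1670) - 2056*1/812 = 6/835 - 514/203 = -427972/169505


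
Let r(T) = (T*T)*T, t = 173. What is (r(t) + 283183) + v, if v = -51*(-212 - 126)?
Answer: 5478138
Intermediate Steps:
v = 17238 (v = -51*(-338) = 17238)
r(T) = T³ (r(T) = T²*T = T³)
(r(t) + 283183) + v = (173³ + 283183) + 17238 = (5177717 + 283183) + 17238 = 5460900 + 17238 = 5478138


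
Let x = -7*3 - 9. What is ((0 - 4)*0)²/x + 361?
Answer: 361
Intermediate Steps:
x = -30 (x = -21 - 9 = -30)
((0 - 4)*0)²/x + 361 = ((0 - 4)*0)²/(-30) + 361 = (-4*0)²*(-1/30) + 361 = 0²*(-1/30) + 361 = 0*(-1/30) + 361 = 0 + 361 = 361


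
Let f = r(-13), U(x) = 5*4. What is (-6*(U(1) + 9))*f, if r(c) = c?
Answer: 2262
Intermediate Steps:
U(x) = 20
f = -13
(-6*(U(1) + 9))*f = -6*(20 + 9)*(-13) = -6*29*(-13) = -174*(-13) = 2262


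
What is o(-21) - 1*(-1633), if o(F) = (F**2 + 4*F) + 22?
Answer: 2012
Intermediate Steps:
o(F) = 22 + F**2 + 4*F
o(-21) - 1*(-1633) = (22 + (-21)**2 + 4*(-21)) - 1*(-1633) = (22 + 441 - 84) + 1633 = 379 + 1633 = 2012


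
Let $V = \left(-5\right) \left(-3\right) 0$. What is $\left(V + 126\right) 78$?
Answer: $9828$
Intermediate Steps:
$V = 0$ ($V = 15 \cdot 0 = 0$)
$\left(V + 126\right) 78 = \left(0 + 126\right) 78 = 126 \cdot 78 = 9828$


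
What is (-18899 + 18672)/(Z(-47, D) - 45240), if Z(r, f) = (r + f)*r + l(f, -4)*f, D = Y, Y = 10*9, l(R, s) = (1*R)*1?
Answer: 227/39161 ≈ 0.0057966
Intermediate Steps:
l(R, s) = R (l(R, s) = R*1 = R)
Y = 90
D = 90
Z(r, f) = f² + r*(f + r) (Z(r, f) = (r + f)*r + f*f = (f + r)*r + f² = r*(f + r) + f² = f² + r*(f + r))
(-18899 + 18672)/(Z(-47, D) - 45240) = (-18899 + 18672)/((90² + (-47)² + 90*(-47)) - 45240) = -227/((8100 + 2209 - 4230) - 45240) = -227/(6079 - 45240) = -227/(-39161) = -227*(-1/39161) = 227/39161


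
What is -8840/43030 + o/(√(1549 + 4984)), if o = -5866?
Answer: -68/331 - 5866*√6533/6533 ≈ -72.780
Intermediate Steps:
-8840/43030 + o/(√(1549 + 4984)) = -8840/43030 - 5866/√(1549 + 4984) = -8840*1/43030 - 5866*√6533/6533 = -68/331 - 5866*√6533/6533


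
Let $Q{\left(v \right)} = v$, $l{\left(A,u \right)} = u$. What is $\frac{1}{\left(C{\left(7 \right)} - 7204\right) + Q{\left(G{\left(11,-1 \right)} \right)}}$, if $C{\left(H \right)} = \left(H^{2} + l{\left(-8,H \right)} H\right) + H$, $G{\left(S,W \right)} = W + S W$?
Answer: $- \frac{1}{7111} \approx -0.00014063$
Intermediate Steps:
$C{\left(H \right)} = H + 2 H^{2}$ ($C{\left(H \right)} = \left(H^{2} + H H\right) + H = \left(H^{2} + H^{2}\right) + H = 2 H^{2} + H = H + 2 H^{2}$)
$\frac{1}{\left(C{\left(7 \right)} - 7204\right) + Q{\left(G{\left(11,-1 \right)} \right)}} = \frac{1}{\left(7 \left(1 + 2 \cdot 7\right) - 7204\right) - \left(1 + 11\right)} = \frac{1}{\left(7 \left(1 + 14\right) - 7204\right) - 12} = \frac{1}{\left(7 \cdot 15 - 7204\right) - 12} = \frac{1}{\left(105 - 7204\right) - 12} = \frac{1}{-7099 - 12} = \frac{1}{-7111} = - \frac{1}{7111}$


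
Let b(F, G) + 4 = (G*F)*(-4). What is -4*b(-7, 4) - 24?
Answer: -456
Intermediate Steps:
b(F, G) = -4 - 4*F*G (b(F, G) = -4 + (G*F)*(-4) = -4 + (F*G)*(-4) = -4 - 4*F*G)
-4*b(-7, 4) - 24 = -4*(-4 - 4*(-7)*4) - 24 = -4*(-4 + 112) - 24 = -4*108 - 24 = -432 - 24 = -456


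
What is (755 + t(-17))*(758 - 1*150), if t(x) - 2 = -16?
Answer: 450528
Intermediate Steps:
t(x) = -14 (t(x) = 2 - 16 = -14)
(755 + t(-17))*(758 - 1*150) = (755 - 14)*(758 - 1*150) = 741*(758 - 150) = 741*608 = 450528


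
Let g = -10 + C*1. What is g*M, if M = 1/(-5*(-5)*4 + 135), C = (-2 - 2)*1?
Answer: -14/235 ≈ -0.059574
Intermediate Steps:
C = -4 (C = -4*1 = -4)
M = 1/235 (M = 1/(25*4 + 135) = 1/(100 + 135) = 1/235 ≈ 0.0042553)
g = -14 (g = -10 - 4*1 = -10 - 4 = -14)
g*M = -14*1/235 = -14/235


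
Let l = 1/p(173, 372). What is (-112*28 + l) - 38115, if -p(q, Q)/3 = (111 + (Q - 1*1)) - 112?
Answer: -45788611/1110 ≈ -41251.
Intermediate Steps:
p(q, Q) = 6 - 3*Q (p(q, Q) = -3*((111 + (Q - 1*1)) - 112) = -3*((111 + (Q - 1)) - 112) = -3*((111 + (-1 + Q)) - 112) = -3*((110 + Q) - 112) = -3*(-2 + Q) = 6 - 3*Q)
l = -1/1110 (l = 1/(6 - 3*372) = 1/(6 - 1116) = 1/(-1110) = -1/1110 ≈ -0.00090090)
(-112*28 + l) - 38115 = (-112*28 - 1/1110) - 38115 = (-3136 - 1/1110) - 38115 = -3480961/1110 - 38115 = -45788611/1110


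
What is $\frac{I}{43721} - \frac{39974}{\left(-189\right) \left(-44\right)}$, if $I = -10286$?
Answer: $- \frac{83329165}{16526538} \approx -5.0421$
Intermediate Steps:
$\frac{I}{43721} - \frac{39974}{\left(-189\right) \left(-44\right)} = - \frac{10286}{43721} - \frac{39974}{\left(-189\right) \left(-44\right)} = \left(-10286\right) \frac{1}{43721} - \frac{39974}{8316} = - \frac{10286}{43721} - \frac{1817}{378} = - \frac{83329165}{16526538}$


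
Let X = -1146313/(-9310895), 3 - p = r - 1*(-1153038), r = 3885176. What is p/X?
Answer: -46910253608845/1146313 ≈ -4.0923e+7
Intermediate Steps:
p = -5038211 (p = 3 - (3885176 - 1*(-1153038)) = 3 - (3885176 + 1153038) = 3 - 1*5038214 = 3 - 5038214 = -5038211)
X = 1146313/9310895 (X = -1146313*(-1/9310895) = 1146313/9310895 ≈ 0.12312)
p/X = -5038211/1146313/9310895 = -5038211*9310895/1146313 = -46910253608845/1146313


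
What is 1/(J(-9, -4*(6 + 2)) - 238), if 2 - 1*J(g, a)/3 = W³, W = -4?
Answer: -1/40 ≈ -0.025000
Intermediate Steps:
J(g, a) = 198 (J(g, a) = 6 - 3*(-4)³ = 6 - 3*(-64) = 6 + 192 = 198)
1/(J(-9, -4*(6 + 2)) - 238) = 1/(198 - 238) = 1/(-40) = -1/40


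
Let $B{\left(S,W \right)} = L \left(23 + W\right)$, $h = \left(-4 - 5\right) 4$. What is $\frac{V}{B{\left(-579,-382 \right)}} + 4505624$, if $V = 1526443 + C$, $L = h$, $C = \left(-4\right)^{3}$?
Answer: $\frac{19410736985}{4308} \approx 4.5057 \cdot 10^{6}$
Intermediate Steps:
$C = -64$
$h = -36$ ($h = \left(-9\right) 4 = -36$)
$L = -36$
$B{\left(S,W \right)} = -828 - 36 W$ ($B{\left(S,W \right)} = - 36 \left(23 + W\right) = -828 - 36 W$)
$V = 1526379$ ($V = 1526443 - 64 = 1526379$)
$\frac{V}{B{\left(-579,-382 \right)}} + 4505624 = \frac{1526379}{-828 - -13752} + 4505624 = \frac{1526379}{-828 + 13752} + 4505624 = \frac{1526379}{12924} + 4505624 = 1526379 \cdot \frac{1}{12924} + 4505624 = \frac{508793}{4308} + 4505624 = \frac{19410736985}{4308}$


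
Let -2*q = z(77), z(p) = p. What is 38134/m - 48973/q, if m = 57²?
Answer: 321162872/250173 ≈ 1283.8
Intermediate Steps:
m = 3249
q = -77/2 (q = -½*77 = -77/2 ≈ -38.500)
38134/m - 48973/q = 38134/3249 - 48973/(-77/2) = 38134*(1/3249) - 48973*(-2/77) = 38134/3249 + 97946/77 = 321162872/250173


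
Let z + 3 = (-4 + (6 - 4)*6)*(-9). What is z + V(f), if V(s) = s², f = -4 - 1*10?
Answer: 121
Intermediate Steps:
z = -75 (z = -3 + (-4 + (6 - 4)*6)*(-9) = -3 + (-4 + 2*6)*(-9) = -3 + (-4 + 12)*(-9) = -3 + 8*(-9) = -3 - 72 = -75)
f = -14 (f = -4 - 10 = -14)
z + V(f) = -75 + (-14)² = -75 + 196 = 121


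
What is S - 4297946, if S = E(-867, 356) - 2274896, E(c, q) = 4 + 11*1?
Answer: -6572827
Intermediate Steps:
E(c, q) = 15 (E(c, q) = 4 + 11 = 15)
S = -2274881 (S = 15 - 2274896 = -2274881)
S - 4297946 = -2274881 - 4297946 = -6572827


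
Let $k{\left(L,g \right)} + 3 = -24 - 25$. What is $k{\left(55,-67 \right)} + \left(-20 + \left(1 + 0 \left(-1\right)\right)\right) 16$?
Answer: $-356$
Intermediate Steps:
$k{\left(L,g \right)} = -52$ ($k{\left(L,g \right)} = -3 - 49 = -52$)
$k{\left(55,-67 \right)} + \left(-20 + \left(1 + 0 \left(-1\right)\right)\right) 16 = -52 + \left(-20 + \left(1 + 0 \left(-1\right)\right)\right) 16 = -52 + \left(-20 + \left(1 + 0\right)\right) 16 = -52 + \left(-20 + 1\right) 16 = -52 - 304 = -356$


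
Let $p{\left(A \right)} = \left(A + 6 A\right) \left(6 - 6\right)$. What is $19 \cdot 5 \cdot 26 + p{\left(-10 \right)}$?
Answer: $2470$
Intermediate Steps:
$p{\left(A \right)} = 0$ ($p{\left(A \right)} = 7 A 0 = 0$)
$19 \cdot 5 \cdot 26 + p{\left(-10 \right)} = 19 \cdot 5 \cdot 26 + 0 = 95 \cdot 26 + 0 = 2470 + 0 = 2470$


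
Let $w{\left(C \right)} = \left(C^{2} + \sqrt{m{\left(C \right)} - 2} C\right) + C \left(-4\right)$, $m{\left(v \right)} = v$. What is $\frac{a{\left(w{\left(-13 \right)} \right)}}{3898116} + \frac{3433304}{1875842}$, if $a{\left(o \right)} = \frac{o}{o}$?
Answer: $\frac{6691709565553}{3656124856836} \approx 1.8303$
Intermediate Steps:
$w{\left(C \right)} = C^{2} - 4 C + C \sqrt{-2 + C}$ ($w{\left(C \right)} = \left(C^{2} + \sqrt{C - 2} C\right) + C \left(-4\right) = \left(C^{2} + \sqrt{-2 + C} C\right) - 4 C = \left(C^{2} + C \sqrt{-2 + C}\right) - 4 C = C^{2} - 4 C + C \sqrt{-2 + C}$)
$a{\left(o \right)} = 1$
$\frac{a{\left(w{\left(-13 \right)} \right)}}{3898116} + \frac{3433304}{1875842} = 1 \cdot \frac{1}{3898116} + \frac{3433304}{1875842} = 1 \cdot \frac{1}{3898116} + 3433304 \cdot \frac{1}{1875842} = \frac{1}{3898116} + \frac{1716652}{937921} = \frac{6691709565553}{3656124856836}$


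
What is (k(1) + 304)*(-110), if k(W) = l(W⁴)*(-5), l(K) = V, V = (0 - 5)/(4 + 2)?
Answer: -101695/3 ≈ -33898.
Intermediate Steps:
V = -⅚ (V = -5/6 = -5*⅙ = -⅚ ≈ -0.83333)
l(K) = -⅚
k(W) = 25/6 (k(W) = -⅚*(-5) = 25/6)
(k(1) + 304)*(-110) = (25/6 + 304)*(-110) = (1849/6)*(-110) = -101695/3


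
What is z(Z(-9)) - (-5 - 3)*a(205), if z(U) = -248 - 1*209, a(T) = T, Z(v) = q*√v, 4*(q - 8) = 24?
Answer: 1183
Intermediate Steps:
q = 14 (q = 8 + (¼)*24 = 8 + 6 = 14)
Z(v) = 14*√v
z(U) = -457 (z(U) = -248 - 209 = -457)
z(Z(-9)) - (-5 - 3)*a(205) = -457 - (-5 - 3)*205 = -457 - (-8)*205 = -457 - 1*(-1640) = -457 + 1640 = 1183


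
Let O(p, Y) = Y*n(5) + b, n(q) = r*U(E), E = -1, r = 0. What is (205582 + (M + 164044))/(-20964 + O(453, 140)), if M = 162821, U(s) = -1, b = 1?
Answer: -532447/20963 ≈ -25.399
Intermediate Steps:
n(q) = 0 (n(q) = 0*(-1) = 0)
O(p, Y) = 1 (O(p, Y) = Y*0 + 1 = 0 + 1 = 1)
(205582 + (M + 164044))/(-20964 + O(453, 140)) = (205582 + (162821 + 164044))/(-20964 + 1) = (205582 + 326865)/(-20963) = 532447*(-1/20963) = -532447/20963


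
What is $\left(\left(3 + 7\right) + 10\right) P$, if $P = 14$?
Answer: $280$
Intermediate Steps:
$\left(\left(3 + 7\right) + 10\right) P = \left(\left(3 + 7\right) + 10\right) 14 = \left(10 + 10\right) 14 = 20 \cdot 14 = 280$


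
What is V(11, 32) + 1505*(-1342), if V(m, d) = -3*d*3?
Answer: -2019998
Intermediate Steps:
V(m, d) = -9*d
V(11, 32) + 1505*(-1342) = -9*32 + 1505*(-1342) = -288 - 2019710 = -2019998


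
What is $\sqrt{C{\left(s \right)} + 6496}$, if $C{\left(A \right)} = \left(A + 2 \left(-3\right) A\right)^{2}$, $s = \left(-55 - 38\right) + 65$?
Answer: $4 \sqrt{1631} \approx 161.54$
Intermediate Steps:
$s = -28$ ($s = -93 + 65 = -28$)
$C{\left(A \right)} = 25 A^{2}$ ($C{\left(A \right)} = \left(A - 6 A\right)^{2} = \left(- 5 A\right)^{2} = 25 A^{2}$)
$\sqrt{C{\left(s \right)} + 6496} = \sqrt{25 \left(-28\right)^{2} + 6496} = \sqrt{25 \cdot 784 + 6496} = \sqrt{19600 + 6496} = \sqrt{26096} = 4 \sqrt{1631}$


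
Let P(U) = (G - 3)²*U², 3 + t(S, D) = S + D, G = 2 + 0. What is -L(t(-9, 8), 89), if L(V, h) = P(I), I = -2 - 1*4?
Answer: -36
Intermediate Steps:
G = 2
t(S, D) = -3 + D + S (t(S, D) = -3 + (S + D) = -3 + (D + S) = -3 + D + S)
I = -6 (I = -2 - 4 = -6)
P(U) = U² (P(U) = (2 - 3)²*U² = (-1)²*U² = 1*U² = U²)
L(V, h) = 36 (L(V, h) = (-6)² = 36)
-L(t(-9, 8), 89) = -1*36 = -36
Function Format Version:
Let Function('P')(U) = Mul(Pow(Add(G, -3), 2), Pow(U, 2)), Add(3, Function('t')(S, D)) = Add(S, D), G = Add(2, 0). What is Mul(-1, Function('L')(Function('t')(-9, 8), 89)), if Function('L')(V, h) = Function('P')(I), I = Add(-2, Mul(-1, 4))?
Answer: -36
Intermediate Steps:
G = 2
Function('t')(S, D) = Add(-3, D, S) (Function('t')(S, D) = Add(-3, Add(S, D)) = Add(-3, Add(D, S)) = Add(-3, D, S))
I = -6 (I = Add(-2, -4) = -6)
Function('P')(U) = Pow(U, 2) (Function('P')(U) = Mul(Pow(Add(2, -3), 2), Pow(U, 2)) = Mul(Pow(-1, 2), Pow(U, 2)) = Mul(1, Pow(U, 2)) = Pow(U, 2))
Function('L')(V, h) = 36 (Function('L')(V, h) = Pow(-6, 2) = 36)
Mul(-1, Function('L')(Function('t')(-9, 8), 89)) = Mul(-1, 36) = -36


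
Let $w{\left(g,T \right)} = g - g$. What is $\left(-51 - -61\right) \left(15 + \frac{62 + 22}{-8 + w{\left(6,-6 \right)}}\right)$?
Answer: $45$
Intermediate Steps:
$w{\left(g,T \right)} = 0$
$\left(-51 - -61\right) \left(15 + \frac{62 + 22}{-8 + w{\left(6,-6 \right)}}\right) = \left(-51 - -61\right) \left(15 + \frac{62 + 22}{-8 + 0}\right) = \left(-51 + 61\right) \left(15 + \frac{84}{-8}\right) = 10 \left(15 + 84 \left(- \frac{1}{8}\right)\right) = 10 \left(15 - \frac{21}{2}\right) = 10 \cdot \frac{9}{2} = 45$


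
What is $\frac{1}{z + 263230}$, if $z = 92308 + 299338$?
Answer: $\frac{1}{654876} \approx 1.527 \cdot 10^{-6}$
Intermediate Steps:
$z = 391646$
$\frac{1}{z + 263230} = \frac{1}{391646 + 263230} = \frac{1}{654876}$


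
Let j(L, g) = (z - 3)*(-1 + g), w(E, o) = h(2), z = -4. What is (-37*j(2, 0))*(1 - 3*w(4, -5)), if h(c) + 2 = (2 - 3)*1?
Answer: -2590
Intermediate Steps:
h(c) = -3 (h(c) = -2 + (2 - 3)*1 = -2 - 1*1 = -2 - 1 = -3)
w(E, o) = -3
j(L, g) = 7 - 7*g (j(L, g) = (-4 - 3)*(-1 + g) = -7*(-1 + g) = 7 - 7*g)
(-37*j(2, 0))*(1 - 3*w(4, -5)) = (-37*(7 - 7*0))*(1 - 3*(-3)) = (-37*(7 + 0))*(1 + 9) = -37*7*10 = -259*10 = -2590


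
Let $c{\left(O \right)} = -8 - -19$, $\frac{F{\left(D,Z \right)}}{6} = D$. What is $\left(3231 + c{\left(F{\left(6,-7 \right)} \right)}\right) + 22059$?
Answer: $25301$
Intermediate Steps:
$F{\left(D,Z \right)} = 6 D$
$c{\left(O \right)} = 11$ ($c{\left(O \right)} = -8 + 19 = 11$)
$\left(3231 + c{\left(F{\left(6,-7 \right)} \right)}\right) + 22059 = \left(3231 + 11\right) + 22059 = 3242 + 22059 = 25301$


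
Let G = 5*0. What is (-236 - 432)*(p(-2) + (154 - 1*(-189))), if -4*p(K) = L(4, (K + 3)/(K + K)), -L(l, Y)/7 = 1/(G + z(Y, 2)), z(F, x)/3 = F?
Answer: -682696/3 ≈ -2.2757e+5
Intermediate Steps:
z(F, x) = 3*F
G = 0
L(l, Y) = -7/(3*Y) (L(l, Y) = -7/(0 + 3*Y) = -7*1/(3*Y) = -7/(3*Y))
p(K) = 7*K/(6*(3 + K)) (p(K) = -(-7)/(12*((K + 3)/(K + K))) = -(-7)/(12*((3 + K)/((2*K)))) = -(-7)/(12*((3 + K)*(1/(2*K)))) = -(-7)/(12*((3 + K)/(2*K))) = -(-7)*2*K/(3 + K)/12 = -(-7)*K/(6*(3 + K)) = 7*K/(6*(3 + K)))
(-236 - 432)*(p(-2) + (154 - 1*(-189))) = (-236 - 432)*((7/6)*(-2)/(3 - 2) + (154 - 1*(-189))) = -668*((7/6)*(-2)/1 + (154 + 189)) = -668*((7/6)*(-2)*1 + 343) = -668*(-7/3 + 343) = -668*1022/3 = -682696/3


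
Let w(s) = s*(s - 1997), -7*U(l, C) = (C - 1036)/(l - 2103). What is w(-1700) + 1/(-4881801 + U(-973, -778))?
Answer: 330318446175746934/52557470473 ≈ 6.2849e+6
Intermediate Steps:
U(l, C) = -(-1036 + C)/(7*(-2103 + l)) (U(l, C) = -(C - 1036)/(7*(l - 2103)) = -(-1036 + C)/(7*(-2103 + l)))
w(s) = s*(-1997 + s)
w(-1700) + 1/(-4881801 + U(-973, -778)) = -1700*(-1997 - 1700) + 1/(-4881801 + (1036 - 1*(-778))/(7*(-2103 - 973))) = -1700*(-3697) + 1/(-4881801 + (⅐)*(1036 + 778)/(-3076)) = 6284900 + 1/(-4881801 + (⅐)*(-1/3076)*1814) = 6284900 + 1/(-4881801 - 907/10766) = 6284900 + 1/(-52557470473/10766) = 6284900 - 10766/52557470473 = 330318446175746934/52557470473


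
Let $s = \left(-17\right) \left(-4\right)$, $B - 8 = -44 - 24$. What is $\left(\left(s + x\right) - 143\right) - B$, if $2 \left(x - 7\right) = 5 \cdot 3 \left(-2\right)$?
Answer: $-23$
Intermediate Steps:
$B = -60$ ($B = 8 - 68 = -60$)
$x = -8$ ($x = 7 + \frac{5 \cdot 3 \left(-2\right)}{2} = 7 + \frac{15 \left(-2\right)}{2} = 7 + \frac{1}{2} \left(-30\right) = 7 - 15 = -8$)
$s = 68$
$\left(\left(s + x\right) - 143\right) - B = \left(\left(68 - 8\right) - 143\right) - -60 = \left(60 - 143\right) + 60 = -83 + 60 = -23$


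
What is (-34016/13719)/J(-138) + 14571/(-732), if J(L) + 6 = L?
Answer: -599179903/30126924 ≈ -19.889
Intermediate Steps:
J(L) = -6 + L
(-34016/13719)/J(-138) + 14571/(-732) = (-34016/13719)/(-6 - 138) + 14571/(-732) = -34016*1/13719/(-144) + 14571*(-1/732) = -34016/13719*(-1/144) - 4857/244 = 2126/123471 - 4857/244 = -599179903/30126924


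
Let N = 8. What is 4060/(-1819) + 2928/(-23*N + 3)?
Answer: -6060892/329239 ≈ -18.409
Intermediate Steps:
4060/(-1819) + 2928/(-23*N + 3) = 4060/(-1819) + 2928/(-23*8 + 3) = 4060*(-1/1819) + 2928/(-184 + 3) = -4060/1819 + 2928/(-181) = -4060/1819 + 2928*(-1/181) = -4060/1819 - 2928/181 = -6060892/329239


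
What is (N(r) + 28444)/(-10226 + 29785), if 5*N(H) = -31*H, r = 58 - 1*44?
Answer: 141786/97795 ≈ 1.4498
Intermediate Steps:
r = 14 (r = 58 - 44 = 14)
N(H) = -31*H/5 (N(H) = (-31*H)/5 = -31*H/5)
(N(r) + 28444)/(-10226 + 29785) = (-31/5*14 + 28444)/(-10226 + 29785) = (-434/5 + 28444)/19559 = (141786/5)*(1/19559) = 141786/97795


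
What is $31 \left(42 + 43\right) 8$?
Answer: $21080$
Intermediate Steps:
$31 \left(42 + 43\right) 8 = 31 \cdot 85 \cdot 8 = 2635 \cdot 8 = 21080$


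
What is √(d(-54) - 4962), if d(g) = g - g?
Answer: I*√4962 ≈ 70.441*I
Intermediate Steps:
d(g) = 0
√(d(-54) - 4962) = √(0 - 4962) = √(-4962) = I*√4962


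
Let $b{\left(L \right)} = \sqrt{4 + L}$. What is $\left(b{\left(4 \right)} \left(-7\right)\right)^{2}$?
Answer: $392$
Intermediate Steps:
$\left(b{\left(4 \right)} \left(-7\right)\right)^{2} = \left(\sqrt{4 + 4} \left(-7\right)\right)^{2} = \left(\sqrt{8} \left(-7\right)\right)^{2} = \left(2 \sqrt{2} \left(-7\right)\right)^{2} = \left(- 14 \sqrt{2}\right)^{2} = 392$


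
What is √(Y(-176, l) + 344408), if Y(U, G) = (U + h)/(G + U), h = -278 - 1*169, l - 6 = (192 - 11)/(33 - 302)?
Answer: 5*√29038309497541/45911 ≈ 586.87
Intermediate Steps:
l = 1433/269 (l = 6 + (192 - 11)/(33 - 302) = 6 + 181/(-269) = 6 + 181*(-1/269) = 6 - 181/269 = 1433/269 ≈ 5.3271)
h = -447 (h = -278 - 169 = -447)
Y(U, G) = (-447 + U)/(G + U) (Y(U, G) = (U - 447)/(G + U) = (-447 + U)/(G + U))
√(Y(-176, l) + 344408) = √((-447 - 176)/(1433/269 - 176) + 344408) = √(-623/(-45911/269) + 344408) = √(-269/45911*(-623) + 344408) = √(167587/45911 + 344408) = √(15812283275/45911) = 5*√29038309497541/45911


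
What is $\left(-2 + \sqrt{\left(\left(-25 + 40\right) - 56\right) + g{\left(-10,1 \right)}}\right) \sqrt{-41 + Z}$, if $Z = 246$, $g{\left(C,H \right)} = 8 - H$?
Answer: $\sqrt{205} \left(-2 + i \sqrt{34}\right) \approx -28.636 + 83.487 i$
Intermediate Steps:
$\left(-2 + \sqrt{\left(\left(-25 + 40\right) - 56\right) + g{\left(-10,1 \right)}}\right) \sqrt{-41 + Z} = \left(-2 + \sqrt{\left(\left(-25 + 40\right) - 56\right) + \left(8 - 1\right)}\right) \sqrt{-41 + 246} = \left(-2 + \sqrt{\left(15 - 56\right) + \left(8 - 1\right)}\right) \sqrt{205} = \left(-2 + \sqrt{-41 + 7}\right) \sqrt{205} = \left(-2 + \sqrt{-34}\right) \sqrt{205} = \left(-2 + i \sqrt{34}\right) \sqrt{205} = \sqrt{205} \left(-2 + i \sqrt{34}\right)$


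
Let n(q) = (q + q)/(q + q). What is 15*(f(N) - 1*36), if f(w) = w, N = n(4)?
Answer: -525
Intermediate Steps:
n(q) = 1 (n(q) = (2*q)/((2*q)) = (2*q)*(1/(2*q)) = 1)
N = 1
15*(f(N) - 1*36) = 15*(1 - 1*36) = 15*(1 - 36) = 15*(-35) = -525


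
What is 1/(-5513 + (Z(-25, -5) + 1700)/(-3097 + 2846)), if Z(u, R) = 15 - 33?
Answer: -251/1385445 ≈ -0.00018117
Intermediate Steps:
Z(u, R) = -18
1/(-5513 + (Z(-25, -5) + 1700)/(-3097 + 2846)) = 1/(-5513 + (-18 + 1700)/(-3097 + 2846)) = 1/(-5513 + 1682/(-251)) = 1/(-5513 + 1682*(-1/251)) = 1/(-5513 - 1682/251) = 1/(-1385445/251) = -251/1385445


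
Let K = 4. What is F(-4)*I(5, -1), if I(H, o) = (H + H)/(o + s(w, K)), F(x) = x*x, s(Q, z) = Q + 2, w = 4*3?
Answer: 160/13 ≈ 12.308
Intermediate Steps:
w = 12
s(Q, z) = 2 + Q
F(x) = x²
I(H, o) = 2*H/(14 + o) (I(H, o) = (H + H)/(o + (2 + 12)) = (2*H)/(o + 14) = (2*H)/(14 + o) = 2*H/(14 + o))
F(-4)*I(5, -1) = (-4)²*(2*5/(14 - 1)) = 16*(2*5/13) = 16*(2*5*(1/13)) = 16*(10/13) = 160/13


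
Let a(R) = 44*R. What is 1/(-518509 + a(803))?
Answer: -1/483177 ≈ -2.0696e-6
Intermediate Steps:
1/(-518509 + a(803)) = 1/(-518509 + 44*803) = 1/(-518509 + 35332) = 1/(-483177) = -1/483177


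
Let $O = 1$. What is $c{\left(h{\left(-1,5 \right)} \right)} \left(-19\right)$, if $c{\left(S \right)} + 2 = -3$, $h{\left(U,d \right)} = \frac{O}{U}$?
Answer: $95$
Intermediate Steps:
$h{\left(U,d \right)} = \frac{1}{U}$ ($h{\left(U,d \right)} = 1 \frac{1}{U} = \frac{1}{U}$)
$c{\left(S \right)} = -5$ ($c{\left(S \right)} = -2 - 3 = -5$)
$c{\left(h{\left(-1,5 \right)} \right)} \left(-19\right) = \left(-5\right) \left(-19\right) = 95$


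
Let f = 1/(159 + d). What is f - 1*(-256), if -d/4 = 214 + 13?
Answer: 191743/749 ≈ 256.00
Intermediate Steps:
d = -908 (d = -4*(214 + 13) = -4*227 = -908)
f = -1/749 (f = 1/(159 - 908) = 1/(-749) = -1/749 ≈ -0.0013351)
f - 1*(-256) = -1/749 - 1*(-256) = -1/749 + 256 = 191743/749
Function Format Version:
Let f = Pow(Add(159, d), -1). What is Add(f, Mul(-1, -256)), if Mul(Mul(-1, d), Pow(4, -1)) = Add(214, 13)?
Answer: Rational(191743, 749) ≈ 256.00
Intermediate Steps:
d = -908 (d = Mul(-4, Add(214, 13)) = Mul(-4, 227) = -908)
f = Rational(-1, 749) (f = Pow(Add(159, -908), -1) = Pow(-749, -1) = Rational(-1, 749) ≈ -0.0013351)
Add(f, Mul(-1, -256)) = Add(Rational(-1, 749), Mul(-1, -256)) = Add(Rational(-1, 749), 256) = Rational(191743, 749)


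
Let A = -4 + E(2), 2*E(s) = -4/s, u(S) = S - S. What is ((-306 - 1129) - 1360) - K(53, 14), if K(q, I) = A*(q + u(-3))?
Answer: -2530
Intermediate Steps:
u(S) = 0
E(s) = -2/s (E(s) = (-4/s)/2 = -2/s)
A = -5 (A = -4 - 2/2 = -4 - 2*½ = -4 - 1 = -5)
K(q, I) = -5*q (K(q, I) = -5*(q + 0) = -5*q)
((-306 - 1129) - 1360) - K(53, 14) = ((-306 - 1129) - 1360) - (-5)*53 = (-1435 - 1360) - 1*(-265) = -2795 + 265 = -2530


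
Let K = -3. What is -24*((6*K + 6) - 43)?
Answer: 1320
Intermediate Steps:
-24*((6*K + 6) - 43) = -24*((6*(-3) + 6) - 43) = -24*((-18 + 6) - 43) = -24*(-12 - 43) = -24*(-55) = 1320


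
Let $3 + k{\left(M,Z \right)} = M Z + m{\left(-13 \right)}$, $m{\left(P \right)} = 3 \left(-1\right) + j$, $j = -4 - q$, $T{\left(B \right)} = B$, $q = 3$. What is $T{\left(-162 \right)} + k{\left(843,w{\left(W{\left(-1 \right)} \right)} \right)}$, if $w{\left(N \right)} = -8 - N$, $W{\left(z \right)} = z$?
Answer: $-6076$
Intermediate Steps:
$j = -7$ ($j = -4 - 3 = -7$)
$m{\left(P \right)} = -10$ ($m{\left(P \right)} = 3 \left(-1\right) - 7 = -3 - 7 = -10$)
$k{\left(M,Z \right)} = -13 + M Z$ ($k{\left(M,Z \right)} = -3 + \left(M Z - 10\right) = -3 + \left(-10 + M Z\right) = -13 + M Z$)
$T{\left(-162 \right)} + k{\left(843,w{\left(W{\left(-1 \right)} \right)} \right)} = -162 + \left(-13 + 843 \left(-8 - -1\right)\right) = -162 + \left(-13 + 843 \left(-8 + 1\right)\right) = -162 + \left(-13 + 843 \left(-7\right)\right) = -162 - 5914 = -6076$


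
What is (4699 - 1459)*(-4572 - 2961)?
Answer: -24406920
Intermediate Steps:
(4699 - 1459)*(-4572 - 2961) = 3240*(-7533) = -24406920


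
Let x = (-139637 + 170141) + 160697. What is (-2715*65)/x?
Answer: -176475/191201 ≈ -0.92298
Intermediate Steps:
x = 191201 (x = 30504 + 160697 = 191201)
(-2715*65)/x = -2715*65/191201 = -176475*1/191201 = -176475/191201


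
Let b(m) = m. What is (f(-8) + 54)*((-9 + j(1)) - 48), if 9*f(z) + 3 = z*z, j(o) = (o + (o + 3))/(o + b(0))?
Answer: -28444/9 ≈ -3160.4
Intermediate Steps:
j(o) = (3 + 2*o)/o (j(o) = (o + (o + 3))/(o + 0) = (o + (3 + o))/o = (3 + 2*o)/o)
f(z) = -⅓ + z²/9 (f(z) = -⅓ + (z*z)/9 = -⅓ + z²/9)
(f(-8) + 54)*((-9 + j(1)) - 48) = ((-⅓ + (⅑)*(-8)²) + 54)*((-9 + (2 + 3/1)) - 48) = ((-⅓ + (⅑)*64) + 54)*((-9 + (2 + 3*1)) - 48) = ((-⅓ + 64/9) + 54)*((-9 + (2 + 3)) - 48) = (61/9 + 54)*((-9 + 5) - 48) = 547*(-4 - 48)/9 = (547/9)*(-52) = -28444/9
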